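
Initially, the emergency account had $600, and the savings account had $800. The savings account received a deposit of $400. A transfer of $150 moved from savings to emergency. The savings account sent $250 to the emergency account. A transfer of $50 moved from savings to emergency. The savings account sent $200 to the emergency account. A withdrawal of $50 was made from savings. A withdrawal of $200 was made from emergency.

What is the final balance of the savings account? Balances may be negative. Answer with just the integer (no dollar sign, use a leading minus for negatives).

Answer: 500

Derivation:
Tracking account balances step by step:
Start: emergency=600, savings=800
Event 1 (deposit 400 to savings): savings: 800 + 400 = 1200. Balances: emergency=600, savings=1200
Event 2 (transfer 150 savings -> emergency): savings: 1200 - 150 = 1050, emergency: 600 + 150 = 750. Balances: emergency=750, savings=1050
Event 3 (transfer 250 savings -> emergency): savings: 1050 - 250 = 800, emergency: 750 + 250 = 1000. Balances: emergency=1000, savings=800
Event 4 (transfer 50 savings -> emergency): savings: 800 - 50 = 750, emergency: 1000 + 50 = 1050. Balances: emergency=1050, savings=750
Event 5 (transfer 200 savings -> emergency): savings: 750 - 200 = 550, emergency: 1050 + 200 = 1250. Balances: emergency=1250, savings=550
Event 6 (withdraw 50 from savings): savings: 550 - 50 = 500. Balances: emergency=1250, savings=500
Event 7 (withdraw 200 from emergency): emergency: 1250 - 200 = 1050. Balances: emergency=1050, savings=500

Final balance of savings: 500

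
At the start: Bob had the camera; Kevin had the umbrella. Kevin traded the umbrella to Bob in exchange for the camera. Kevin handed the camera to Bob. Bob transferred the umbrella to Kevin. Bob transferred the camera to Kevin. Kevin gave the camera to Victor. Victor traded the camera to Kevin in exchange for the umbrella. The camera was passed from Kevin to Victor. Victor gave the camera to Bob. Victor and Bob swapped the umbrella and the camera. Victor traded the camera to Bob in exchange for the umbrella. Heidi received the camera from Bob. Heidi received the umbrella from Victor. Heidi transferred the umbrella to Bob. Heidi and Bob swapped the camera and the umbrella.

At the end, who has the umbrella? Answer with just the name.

Tracking all object holders:
Start: camera:Bob, umbrella:Kevin
Event 1 (swap umbrella<->camera: now umbrella:Bob, camera:Kevin). State: camera:Kevin, umbrella:Bob
Event 2 (give camera: Kevin -> Bob). State: camera:Bob, umbrella:Bob
Event 3 (give umbrella: Bob -> Kevin). State: camera:Bob, umbrella:Kevin
Event 4 (give camera: Bob -> Kevin). State: camera:Kevin, umbrella:Kevin
Event 5 (give camera: Kevin -> Victor). State: camera:Victor, umbrella:Kevin
Event 6 (swap camera<->umbrella: now camera:Kevin, umbrella:Victor). State: camera:Kevin, umbrella:Victor
Event 7 (give camera: Kevin -> Victor). State: camera:Victor, umbrella:Victor
Event 8 (give camera: Victor -> Bob). State: camera:Bob, umbrella:Victor
Event 9 (swap umbrella<->camera: now umbrella:Bob, camera:Victor). State: camera:Victor, umbrella:Bob
Event 10 (swap camera<->umbrella: now camera:Bob, umbrella:Victor). State: camera:Bob, umbrella:Victor
Event 11 (give camera: Bob -> Heidi). State: camera:Heidi, umbrella:Victor
Event 12 (give umbrella: Victor -> Heidi). State: camera:Heidi, umbrella:Heidi
Event 13 (give umbrella: Heidi -> Bob). State: camera:Heidi, umbrella:Bob
Event 14 (swap camera<->umbrella: now camera:Bob, umbrella:Heidi). State: camera:Bob, umbrella:Heidi

Final state: camera:Bob, umbrella:Heidi
The umbrella is held by Heidi.

Answer: Heidi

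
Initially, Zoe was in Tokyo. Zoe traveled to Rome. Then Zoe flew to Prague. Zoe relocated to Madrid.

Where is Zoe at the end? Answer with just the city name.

Tracking Zoe's location:
Start: Zoe is in Tokyo.
After move 1: Tokyo -> Rome. Zoe is in Rome.
After move 2: Rome -> Prague. Zoe is in Prague.
After move 3: Prague -> Madrid. Zoe is in Madrid.

Answer: Madrid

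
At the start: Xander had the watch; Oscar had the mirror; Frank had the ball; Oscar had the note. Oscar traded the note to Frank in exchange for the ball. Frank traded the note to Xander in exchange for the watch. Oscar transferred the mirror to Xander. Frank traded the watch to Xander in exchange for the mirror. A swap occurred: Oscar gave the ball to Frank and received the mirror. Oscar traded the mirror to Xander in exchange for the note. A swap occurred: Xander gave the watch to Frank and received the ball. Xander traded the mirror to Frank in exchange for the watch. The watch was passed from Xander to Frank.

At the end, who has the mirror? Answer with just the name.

Answer: Frank

Derivation:
Tracking all object holders:
Start: watch:Xander, mirror:Oscar, ball:Frank, note:Oscar
Event 1 (swap note<->ball: now note:Frank, ball:Oscar). State: watch:Xander, mirror:Oscar, ball:Oscar, note:Frank
Event 2 (swap note<->watch: now note:Xander, watch:Frank). State: watch:Frank, mirror:Oscar, ball:Oscar, note:Xander
Event 3 (give mirror: Oscar -> Xander). State: watch:Frank, mirror:Xander, ball:Oscar, note:Xander
Event 4 (swap watch<->mirror: now watch:Xander, mirror:Frank). State: watch:Xander, mirror:Frank, ball:Oscar, note:Xander
Event 5 (swap ball<->mirror: now ball:Frank, mirror:Oscar). State: watch:Xander, mirror:Oscar, ball:Frank, note:Xander
Event 6 (swap mirror<->note: now mirror:Xander, note:Oscar). State: watch:Xander, mirror:Xander, ball:Frank, note:Oscar
Event 7 (swap watch<->ball: now watch:Frank, ball:Xander). State: watch:Frank, mirror:Xander, ball:Xander, note:Oscar
Event 8 (swap mirror<->watch: now mirror:Frank, watch:Xander). State: watch:Xander, mirror:Frank, ball:Xander, note:Oscar
Event 9 (give watch: Xander -> Frank). State: watch:Frank, mirror:Frank, ball:Xander, note:Oscar

Final state: watch:Frank, mirror:Frank, ball:Xander, note:Oscar
The mirror is held by Frank.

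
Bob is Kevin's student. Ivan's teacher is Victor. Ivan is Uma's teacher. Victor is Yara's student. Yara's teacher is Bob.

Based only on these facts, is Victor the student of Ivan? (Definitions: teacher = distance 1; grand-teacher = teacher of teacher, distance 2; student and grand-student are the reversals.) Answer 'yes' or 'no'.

Answer: no

Derivation:
Reconstructing the teacher chain from the given facts:
  Kevin -> Bob -> Yara -> Victor -> Ivan -> Uma
(each arrow means 'teacher of the next')
Positions in the chain (0 = top):
  position of Kevin: 0
  position of Bob: 1
  position of Yara: 2
  position of Victor: 3
  position of Ivan: 4
  position of Uma: 5

Victor is at position 3, Ivan is at position 4; signed distance (j - i) = 1.
'student' requires j - i = -1. Actual distance is 1, so the relation does NOT hold.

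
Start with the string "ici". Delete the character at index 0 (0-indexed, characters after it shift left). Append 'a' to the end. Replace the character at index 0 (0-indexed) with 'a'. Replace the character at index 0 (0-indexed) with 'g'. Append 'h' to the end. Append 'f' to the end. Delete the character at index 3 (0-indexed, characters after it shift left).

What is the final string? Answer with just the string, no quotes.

Answer: giaf

Derivation:
Applying each edit step by step:
Start: "ici"
Op 1 (delete idx 0 = 'i'): "ici" -> "ci"
Op 2 (append 'a'): "ci" -> "cia"
Op 3 (replace idx 0: 'c' -> 'a'): "cia" -> "aia"
Op 4 (replace idx 0: 'a' -> 'g'): "aia" -> "gia"
Op 5 (append 'h'): "gia" -> "giah"
Op 6 (append 'f'): "giah" -> "giahf"
Op 7 (delete idx 3 = 'h'): "giahf" -> "giaf"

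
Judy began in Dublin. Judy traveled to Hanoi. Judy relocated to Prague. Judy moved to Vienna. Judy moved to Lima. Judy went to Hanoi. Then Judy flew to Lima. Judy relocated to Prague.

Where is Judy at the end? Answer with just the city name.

Tracking Judy's location:
Start: Judy is in Dublin.
After move 1: Dublin -> Hanoi. Judy is in Hanoi.
After move 2: Hanoi -> Prague. Judy is in Prague.
After move 3: Prague -> Vienna. Judy is in Vienna.
After move 4: Vienna -> Lima. Judy is in Lima.
After move 5: Lima -> Hanoi. Judy is in Hanoi.
After move 6: Hanoi -> Lima. Judy is in Lima.
After move 7: Lima -> Prague. Judy is in Prague.

Answer: Prague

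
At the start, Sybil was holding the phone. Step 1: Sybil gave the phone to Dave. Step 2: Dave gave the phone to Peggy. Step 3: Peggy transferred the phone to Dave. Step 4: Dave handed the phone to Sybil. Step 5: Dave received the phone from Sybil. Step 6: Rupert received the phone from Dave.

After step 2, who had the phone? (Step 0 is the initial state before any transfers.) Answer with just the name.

Answer: Peggy

Derivation:
Tracking the phone holder through step 2:
After step 0 (start): Sybil
After step 1: Dave
After step 2: Peggy

At step 2, the holder is Peggy.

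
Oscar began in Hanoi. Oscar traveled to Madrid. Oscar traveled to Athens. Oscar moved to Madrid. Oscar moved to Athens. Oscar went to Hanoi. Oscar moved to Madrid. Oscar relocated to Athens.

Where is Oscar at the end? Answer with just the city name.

Answer: Athens

Derivation:
Tracking Oscar's location:
Start: Oscar is in Hanoi.
After move 1: Hanoi -> Madrid. Oscar is in Madrid.
After move 2: Madrid -> Athens. Oscar is in Athens.
After move 3: Athens -> Madrid. Oscar is in Madrid.
After move 4: Madrid -> Athens. Oscar is in Athens.
After move 5: Athens -> Hanoi. Oscar is in Hanoi.
After move 6: Hanoi -> Madrid. Oscar is in Madrid.
After move 7: Madrid -> Athens. Oscar is in Athens.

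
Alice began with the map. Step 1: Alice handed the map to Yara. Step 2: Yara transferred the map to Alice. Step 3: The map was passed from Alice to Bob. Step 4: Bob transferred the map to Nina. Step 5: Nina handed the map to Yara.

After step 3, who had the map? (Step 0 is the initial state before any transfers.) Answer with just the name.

Tracking the map holder through step 3:
After step 0 (start): Alice
After step 1: Yara
After step 2: Alice
After step 3: Bob

At step 3, the holder is Bob.

Answer: Bob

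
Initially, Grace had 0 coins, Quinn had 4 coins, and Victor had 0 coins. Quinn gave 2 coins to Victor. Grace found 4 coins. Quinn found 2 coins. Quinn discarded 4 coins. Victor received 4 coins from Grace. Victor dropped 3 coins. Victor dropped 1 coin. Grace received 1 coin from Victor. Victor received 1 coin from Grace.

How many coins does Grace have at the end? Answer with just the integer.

Tracking counts step by step:
Start: Grace=0, Quinn=4, Victor=0
Event 1 (Quinn -> Victor, 2): Quinn: 4 -> 2, Victor: 0 -> 2. State: Grace=0, Quinn=2, Victor=2
Event 2 (Grace +4): Grace: 0 -> 4. State: Grace=4, Quinn=2, Victor=2
Event 3 (Quinn +2): Quinn: 2 -> 4. State: Grace=4, Quinn=4, Victor=2
Event 4 (Quinn -4): Quinn: 4 -> 0. State: Grace=4, Quinn=0, Victor=2
Event 5 (Grace -> Victor, 4): Grace: 4 -> 0, Victor: 2 -> 6. State: Grace=0, Quinn=0, Victor=6
Event 6 (Victor -3): Victor: 6 -> 3. State: Grace=0, Quinn=0, Victor=3
Event 7 (Victor -1): Victor: 3 -> 2. State: Grace=0, Quinn=0, Victor=2
Event 8 (Victor -> Grace, 1): Victor: 2 -> 1, Grace: 0 -> 1. State: Grace=1, Quinn=0, Victor=1
Event 9 (Grace -> Victor, 1): Grace: 1 -> 0, Victor: 1 -> 2. State: Grace=0, Quinn=0, Victor=2

Grace's final count: 0

Answer: 0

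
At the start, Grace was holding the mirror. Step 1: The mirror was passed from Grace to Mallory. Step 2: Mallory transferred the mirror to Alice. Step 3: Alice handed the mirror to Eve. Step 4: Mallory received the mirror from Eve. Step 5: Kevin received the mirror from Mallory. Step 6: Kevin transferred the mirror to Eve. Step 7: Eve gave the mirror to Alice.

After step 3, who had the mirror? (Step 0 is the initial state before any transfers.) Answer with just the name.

Answer: Eve

Derivation:
Tracking the mirror holder through step 3:
After step 0 (start): Grace
After step 1: Mallory
After step 2: Alice
After step 3: Eve

At step 3, the holder is Eve.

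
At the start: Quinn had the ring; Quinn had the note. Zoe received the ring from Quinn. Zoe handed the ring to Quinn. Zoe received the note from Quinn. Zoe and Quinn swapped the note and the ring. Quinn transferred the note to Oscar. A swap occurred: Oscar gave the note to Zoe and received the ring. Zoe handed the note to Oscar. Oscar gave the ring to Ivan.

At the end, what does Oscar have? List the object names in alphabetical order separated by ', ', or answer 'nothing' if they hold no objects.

Tracking all object holders:
Start: ring:Quinn, note:Quinn
Event 1 (give ring: Quinn -> Zoe). State: ring:Zoe, note:Quinn
Event 2 (give ring: Zoe -> Quinn). State: ring:Quinn, note:Quinn
Event 3 (give note: Quinn -> Zoe). State: ring:Quinn, note:Zoe
Event 4 (swap note<->ring: now note:Quinn, ring:Zoe). State: ring:Zoe, note:Quinn
Event 5 (give note: Quinn -> Oscar). State: ring:Zoe, note:Oscar
Event 6 (swap note<->ring: now note:Zoe, ring:Oscar). State: ring:Oscar, note:Zoe
Event 7 (give note: Zoe -> Oscar). State: ring:Oscar, note:Oscar
Event 8 (give ring: Oscar -> Ivan). State: ring:Ivan, note:Oscar

Final state: ring:Ivan, note:Oscar
Oscar holds: note.

Answer: note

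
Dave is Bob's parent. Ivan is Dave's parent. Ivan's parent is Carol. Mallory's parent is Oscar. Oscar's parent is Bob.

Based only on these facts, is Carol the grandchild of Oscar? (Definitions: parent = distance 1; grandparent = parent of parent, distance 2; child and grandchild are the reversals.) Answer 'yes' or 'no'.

Reconstructing the parent chain from the given facts:
  Carol -> Ivan -> Dave -> Bob -> Oscar -> Mallory
(each arrow means 'parent of the next')
Positions in the chain (0 = top):
  position of Carol: 0
  position of Ivan: 1
  position of Dave: 2
  position of Bob: 3
  position of Oscar: 4
  position of Mallory: 5

Carol is at position 0, Oscar is at position 4; signed distance (j - i) = 4.
'grandchild' requires j - i = -2. Actual distance is 4, so the relation does NOT hold.

Answer: no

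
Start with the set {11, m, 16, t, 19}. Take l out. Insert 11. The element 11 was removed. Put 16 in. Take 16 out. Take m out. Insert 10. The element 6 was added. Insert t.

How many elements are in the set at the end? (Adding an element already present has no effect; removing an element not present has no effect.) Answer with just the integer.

Answer: 4

Derivation:
Tracking the set through each operation:
Start: {11, 16, 19, m, t}
Event 1 (remove l): not present, no change. Set: {11, 16, 19, m, t}
Event 2 (add 11): already present, no change. Set: {11, 16, 19, m, t}
Event 3 (remove 11): removed. Set: {16, 19, m, t}
Event 4 (add 16): already present, no change. Set: {16, 19, m, t}
Event 5 (remove 16): removed. Set: {19, m, t}
Event 6 (remove m): removed. Set: {19, t}
Event 7 (add 10): added. Set: {10, 19, t}
Event 8 (add 6): added. Set: {10, 19, 6, t}
Event 9 (add t): already present, no change. Set: {10, 19, 6, t}

Final set: {10, 19, 6, t} (size 4)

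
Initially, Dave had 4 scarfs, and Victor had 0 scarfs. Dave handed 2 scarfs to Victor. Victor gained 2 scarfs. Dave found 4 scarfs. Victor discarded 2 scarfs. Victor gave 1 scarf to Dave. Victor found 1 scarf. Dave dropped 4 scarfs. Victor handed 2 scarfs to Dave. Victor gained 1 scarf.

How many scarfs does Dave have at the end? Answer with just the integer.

Answer: 5

Derivation:
Tracking counts step by step:
Start: Dave=4, Victor=0
Event 1 (Dave -> Victor, 2): Dave: 4 -> 2, Victor: 0 -> 2. State: Dave=2, Victor=2
Event 2 (Victor +2): Victor: 2 -> 4. State: Dave=2, Victor=4
Event 3 (Dave +4): Dave: 2 -> 6. State: Dave=6, Victor=4
Event 4 (Victor -2): Victor: 4 -> 2. State: Dave=6, Victor=2
Event 5 (Victor -> Dave, 1): Victor: 2 -> 1, Dave: 6 -> 7. State: Dave=7, Victor=1
Event 6 (Victor +1): Victor: 1 -> 2. State: Dave=7, Victor=2
Event 7 (Dave -4): Dave: 7 -> 3. State: Dave=3, Victor=2
Event 8 (Victor -> Dave, 2): Victor: 2 -> 0, Dave: 3 -> 5. State: Dave=5, Victor=0
Event 9 (Victor +1): Victor: 0 -> 1. State: Dave=5, Victor=1

Dave's final count: 5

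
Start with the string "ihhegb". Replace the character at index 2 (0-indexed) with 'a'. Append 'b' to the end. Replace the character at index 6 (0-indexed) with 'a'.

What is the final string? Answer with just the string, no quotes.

Answer: ihaegba

Derivation:
Applying each edit step by step:
Start: "ihhegb"
Op 1 (replace idx 2: 'h' -> 'a'): "ihhegb" -> "ihaegb"
Op 2 (append 'b'): "ihaegb" -> "ihaegbb"
Op 3 (replace idx 6: 'b' -> 'a'): "ihaegbb" -> "ihaegba"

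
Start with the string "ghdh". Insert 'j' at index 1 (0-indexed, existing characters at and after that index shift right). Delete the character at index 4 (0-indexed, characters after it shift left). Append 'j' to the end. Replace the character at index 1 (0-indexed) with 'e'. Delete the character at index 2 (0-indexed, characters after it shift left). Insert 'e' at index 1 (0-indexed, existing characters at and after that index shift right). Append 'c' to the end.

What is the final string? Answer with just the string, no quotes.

Applying each edit step by step:
Start: "ghdh"
Op 1 (insert 'j' at idx 1): "ghdh" -> "gjhdh"
Op 2 (delete idx 4 = 'h'): "gjhdh" -> "gjhd"
Op 3 (append 'j'): "gjhd" -> "gjhdj"
Op 4 (replace idx 1: 'j' -> 'e'): "gjhdj" -> "gehdj"
Op 5 (delete idx 2 = 'h'): "gehdj" -> "gedj"
Op 6 (insert 'e' at idx 1): "gedj" -> "geedj"
Op 7 (append 'c'): "geedj" -> "geedjc"

Answer: geedjc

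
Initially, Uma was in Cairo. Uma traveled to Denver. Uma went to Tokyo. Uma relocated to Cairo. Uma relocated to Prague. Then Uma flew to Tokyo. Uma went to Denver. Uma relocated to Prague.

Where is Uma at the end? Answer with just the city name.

Tracking Uma's location:
Start: Uma is in Cairo.
After move 1: Cairo -> Denver. Uma is in Denver.
After move 2: Denver -> Tokyo. Uma is in Tokyo.
After move 3: Tokyo -> Cairo. Uma is in Cairo.
After move 4: Cairo -> Prague. Uma is in Prague.
After move 5: Prague -> Tokyo. Uma is in Tokyo.
After move 6: Tokyo -> Denver. Uma is in Denver.
After move 7: Denver -> Prague. Uma is in Prague.

Answer: Prague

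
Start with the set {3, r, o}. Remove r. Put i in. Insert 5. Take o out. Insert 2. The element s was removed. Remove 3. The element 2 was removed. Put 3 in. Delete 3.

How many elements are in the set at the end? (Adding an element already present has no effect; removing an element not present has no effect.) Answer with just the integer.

Answer: 2

Derivation:
Tracking the set through each operation:
Start: {3, o, r}
Event 1 (remove r): removed. Set: {3, o}
Event 2 (add i): added. Set: {3, i, o}
Event 3 (add 5): added. Set: {3, 5, i, o}
Event 4 (remove o): removed. Set: {3, 5, i}
Event 5 (add 2): added. Set: {2, 3, 5, i}
Event 6 (remove s): not present, no change. Set: {2, 3, 5, i}
Event 7 (remove 3): removed. Set: {2, 5, i}
Event 8 (remove 2): removed. Set: {5, i}
Event 9 (add 3): added. Set: {3, 5, i}
Event 10 (remove 3): removed. Set: {5, i}

Final set: {5, i} (size 2)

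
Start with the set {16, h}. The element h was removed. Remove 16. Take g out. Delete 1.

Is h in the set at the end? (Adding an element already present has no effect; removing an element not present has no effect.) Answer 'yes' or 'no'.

Answer: no

Derivation:
Tracking the set through each operation:
Start: {16, h}
Event 1 (remove h): removed. Set: {16}
Event 2 (remove 16): removed. Set: {}
Event 3 (remove g): not present, no change. Set: {}
Event 4 (remove 1): not present, no change. Set: {}

Final set: {} (size 0)
h is NOT in the final set.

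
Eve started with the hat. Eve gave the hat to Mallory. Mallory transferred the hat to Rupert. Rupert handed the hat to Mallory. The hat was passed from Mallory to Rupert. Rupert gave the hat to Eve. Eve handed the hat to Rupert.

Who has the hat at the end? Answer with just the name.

Answer: Rupert

Derivation:
Tracking the hat through each event:
Start: Eve has the hat.
After event 1: Mallory has the hat.
After event 2: Rupert has the hat.
After event 3: Mallory has the hat.
After event 4: Rupert has the hat.
After event 5: Eve has the hat.
After event 6: Rupert has the hat.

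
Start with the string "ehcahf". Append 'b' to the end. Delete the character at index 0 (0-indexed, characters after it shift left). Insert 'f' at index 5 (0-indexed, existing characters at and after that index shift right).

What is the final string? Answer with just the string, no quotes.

Applying each edit step by step:
Start: "ehcahf"
Op 1 (append 'b'): "ehcahf" -> "ehcahfb"
Op 2 (delete idx 0 = 'e'): "ehcahfb" -> "hcahfb"
Op 3 (insert 'f' at idx 5): "hcahfb" -> "hcahffb"

Answer: hcahffb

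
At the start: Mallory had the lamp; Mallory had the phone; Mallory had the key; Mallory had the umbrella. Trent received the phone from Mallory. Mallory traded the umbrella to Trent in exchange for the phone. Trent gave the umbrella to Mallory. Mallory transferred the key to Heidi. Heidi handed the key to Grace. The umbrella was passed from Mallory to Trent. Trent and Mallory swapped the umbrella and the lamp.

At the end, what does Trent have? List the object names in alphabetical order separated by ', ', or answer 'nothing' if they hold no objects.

Answer: lamp

Derivation:
Tracking all object holders:
Start: lamp:Mallory, phone:Mallory, key:Mallory, umbrella:Mallory
Event 1 (give phone: Mallory -> Trent). State: lamp:Mallory, phone:Trent, key:Mallory, umbrella:Mallory
Event 2 (swap umbrella<->phone: now umbrella:Trent, phone:Mallory). State: lamp:Mallory, phone:Mallory, key:Mallory, umbrella:Trent
Event 3 (give umbrella: Trent -> Mallory). State: lamp:Mallory, phone:Mallory, key:Mallory, umbrella:Mallory
Event 4 (give key: Mallory -> Heidi). State: lamp:Mallory, phone:Mallory, key:Heidi, umbrella:Mallory
Event 5 (give key: Heidi -> Grace). State: lamp:Mallory, phone:Mallory, key:Grace, umbrella:Mallory
Event 6 (give umbrella: Mallory -> Trent). State: lamp:Mallory, phone:Mallory, key:Grace, umbrella:Trent
Event 7 (swap umbrella<->lamp: now umbrella:Mallory, lamp:Trent). State: lamp:Trent, phone:Mallory, key:Grace, umbrella:Mallory

Final state: lamp:Trent, phone:Mallory, key:Grace, umbrella:Mallory
Trent holds: lamp.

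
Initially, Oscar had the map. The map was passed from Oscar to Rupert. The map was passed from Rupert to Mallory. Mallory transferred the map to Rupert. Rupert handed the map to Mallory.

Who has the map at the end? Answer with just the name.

Answer: Mallory

Derivation:
Tracking the map through each event:
Start: Oscar has the map.
After event 1: Rupert has the map.
After event 2: Mallory has the map.
After event 3: Rupert has the map.
After event 4: Mallory has the map.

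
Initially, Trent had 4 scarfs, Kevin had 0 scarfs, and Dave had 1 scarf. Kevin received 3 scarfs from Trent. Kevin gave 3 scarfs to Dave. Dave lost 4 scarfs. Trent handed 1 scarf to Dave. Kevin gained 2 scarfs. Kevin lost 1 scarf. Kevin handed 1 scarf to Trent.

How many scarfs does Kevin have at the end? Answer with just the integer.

Answer: 0

Derivation:
Tracking counts step by step:
Start: Trent=4, Kevin=0, Dave=1
Event 1 (Trent -> Kevin, 3): Trent: 4 -> 1, Kevin: 0 -> 3. State: Trent=1, Kevin=3, Dave=1
Event 2 (Kevin -> Dave, 3): Kevin: 3 -> 0, Dave: 1 -> 4. State: Trent=1, Kevin=0, Dave=4
Event 3 (Dave -4): Dave: 4 -> 0. State: Trent=1, Kevin=0, Dave=0
Event 4 (Trent -> Dave, 1): Trent: 1 -> 0, Dave: 0 -> 1. State: Trent=0, Kevin=0, Dave=1
Event 5 (Kevin +2): Kevin: 0 -> 2. State: Trent=0, Kevin=2, Dave=1
Event 6 (Kevin -1): Kevin: 2 -> 1. State: Trent=0, Kevin=1, Dave=1
Event 7 (Kevin -> Trent, 1): Kevin: 1 -> 0, Trent: 0 -> 1. State: Trent=1, Kevin=0, Dave=1

Kevin's final count: 0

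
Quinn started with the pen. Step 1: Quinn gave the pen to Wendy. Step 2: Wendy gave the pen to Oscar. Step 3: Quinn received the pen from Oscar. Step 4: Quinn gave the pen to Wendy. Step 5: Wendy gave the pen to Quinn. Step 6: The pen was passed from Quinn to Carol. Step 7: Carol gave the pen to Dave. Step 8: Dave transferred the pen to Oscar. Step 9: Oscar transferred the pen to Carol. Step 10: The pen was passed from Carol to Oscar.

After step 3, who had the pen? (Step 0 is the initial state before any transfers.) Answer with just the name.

Tracking the pen holder through step 3:
After step 0 (start): Quinn
After step 1: Wendy
After step 2: Oscar
After step 3: Quinn

At step 3, the holder is Quinn.

Answer: Quinn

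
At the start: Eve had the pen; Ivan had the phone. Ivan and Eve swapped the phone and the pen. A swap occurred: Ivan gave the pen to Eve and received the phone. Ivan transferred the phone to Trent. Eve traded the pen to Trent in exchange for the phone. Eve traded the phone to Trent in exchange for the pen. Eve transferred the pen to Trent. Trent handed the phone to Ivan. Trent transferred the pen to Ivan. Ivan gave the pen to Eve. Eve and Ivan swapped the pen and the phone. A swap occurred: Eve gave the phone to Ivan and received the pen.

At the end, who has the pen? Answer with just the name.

Answer: Eve

Derivation:
Tracking all object holders:
Start: pen:Eve, phone:Ivan
Event 1 (swap phone<->pen: now phone:Eve, pen:Ivan). State: pen:Ivan, phone:Eve
Event 2 (swap pen<->phone: now pen:Eve, phone:Ivan). State: pen:Eve, phone:Ivan
Event 3 (give phone: Ivan -> Trent). State: pen:Eve, phone:Trent
Event 4 (swap pen<->phone: now pen:Trent, phone:Eve). State: pen:Trent, phone:Eve
Event 5 (swap phone<->pen: now phone:Trent, pen:Eve). State: pen:Eve, phone:Trent
Event 6 (give pen: Eve -> Trent). State: pen:Trent, phone:Trent
Event 7 (give phone: Trent -> Ivan). State: pen:Trent, phone:Ivan
Event 8 (give pen: Trent -> Ivan). State: pen:Ivan, phone:Ivan
Event 9 (give pen: Ivan -> Eve). State: pen:Eve, phone:Ivan
Event 10 (swap pen<->phone: now pen:Ivan, phone:Eve). State: pen:Ivan, phone:Eve
Event 11 (swap phone<->pen: now phone:Ivan, pen:Eve). State: pen:Eve, phone:Ivan

Final state: pen:Eve, phone:Ivan
The pen is held by Eve.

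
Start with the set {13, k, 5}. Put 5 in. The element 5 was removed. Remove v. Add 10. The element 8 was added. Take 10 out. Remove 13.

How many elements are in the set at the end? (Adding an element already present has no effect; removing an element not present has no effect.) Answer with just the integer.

Tracking the set through each operation:
Start: {13, 5, k}
Event 1 (add 5): already present, no change. Set: {13, 5, k}
Event 2 (remove 5): removed. Set: {13, k}
Event 3 (remove v): not present, no change. Set: {13, k}
Event 4 (add 10): added. Set: {10, 13, k}
Event 5 (add 8): added. Set: {10, 13, 8, k}
Event 6 (remove 10): removed. Set: {13, 8, k}
Event 7 (remove 13): removed. Set: {8, k}

Final set: {8, k} (size 2)

Answer: 2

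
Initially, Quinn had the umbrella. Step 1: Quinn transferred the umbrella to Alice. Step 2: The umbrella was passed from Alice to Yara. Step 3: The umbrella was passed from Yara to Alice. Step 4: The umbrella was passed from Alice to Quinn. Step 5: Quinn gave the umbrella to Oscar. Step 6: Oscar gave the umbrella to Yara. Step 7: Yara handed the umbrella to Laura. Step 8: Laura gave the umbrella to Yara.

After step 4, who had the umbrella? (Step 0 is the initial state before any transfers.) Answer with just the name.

Answer: Quinn

Derivation:
Tracking the umbrella holder through step 4:
After step 0 (start): Quinn
After step 1: Alice
After step 2: Yara
After step 3: Alice
After step 4: Quinn

At step 4, the holder is Quinn.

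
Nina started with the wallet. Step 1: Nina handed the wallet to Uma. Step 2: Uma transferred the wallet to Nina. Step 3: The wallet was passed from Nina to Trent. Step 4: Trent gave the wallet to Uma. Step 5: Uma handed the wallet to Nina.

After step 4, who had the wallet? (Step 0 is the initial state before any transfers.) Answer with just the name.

Answer: Uma

Derivation:
Tracking the wallet holder through step 4:
After step 0 (start): Nina
After step 1: Uma
After step 2: Nina
After step 3: Trent
After step 4: Uma

At step 4, the holder is Uma.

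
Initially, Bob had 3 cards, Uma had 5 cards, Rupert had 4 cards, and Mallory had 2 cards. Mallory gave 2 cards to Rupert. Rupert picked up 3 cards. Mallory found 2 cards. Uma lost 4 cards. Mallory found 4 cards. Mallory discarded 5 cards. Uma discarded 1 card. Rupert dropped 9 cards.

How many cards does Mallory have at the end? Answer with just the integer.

Tracking counts step by step:
Start: Bob=3, Uma=5, Rupert=4, Mallory=2
Event 1 (Mallory -> Rupert, 2): Mallory: 2 -> 0, Rupert: 4 -> 6. State: Bob=3, Uma=5, Rupert=6, Mallory=0
Event 2 (Rupert +3): Rupert: 6 -> 9. State: Bob=3, Uma=5, Rupert=9, Mallory=0
Event 3 (Mallory +2): Mallory: 0 -> 2. State: Bob=3, Uma=5, Rupert=9, Mallory=2
Event 4 (Uma -4): Uma: 5 -> 1. State: Bob=3, Uma=1, Rupert=9, Mallory=2
Event 5 (Mallory +4): Mallory: 2 -> 6. State: Bob=3, Uma=1, Rupert=9, Mallory=6
Event 6 (Mallory -5): Mallory: 6 -> 1. State: Bob=3, Uma=1, Rupert=9, Mallory=1
Event 7 (Uma -1): Uma: 1 -> 0. State: Bob=3, Uma=0, Rupert=9, Mallory=1
Event 8 (Rupert -9): Rupert: 9 -> 0. State: Bob=3, Uma=0, Rupert=0, Mallory=1

Mallory's final count: 1

Answer: 1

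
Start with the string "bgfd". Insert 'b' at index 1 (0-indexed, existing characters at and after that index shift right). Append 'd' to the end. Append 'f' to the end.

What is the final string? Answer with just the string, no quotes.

Applying each edit step by step:
Start: "bgfd"
Op 1 (insert 'b' at idx 1): "bgfd" -> "bbgfd"
Op 2 (append 'd'): "bbgfd" -> "bbgfdd"
Op 3 (append 'f'): "bbgfdd" -> "bbgfddf"

Answer: bbgfddf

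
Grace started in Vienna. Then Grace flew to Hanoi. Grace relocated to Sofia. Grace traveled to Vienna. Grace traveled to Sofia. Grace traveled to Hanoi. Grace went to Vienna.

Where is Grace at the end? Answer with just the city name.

Answer: Vienna

Derivation:
Tracking Grace's location:
Start: Grace is in Vienna.
After move 1: Vienna -> Hanoi. Grace is in Hanoi.
After move 2: Hanoi -> Sofia. Grace is in Sofia.
After move 3: Sofia -> Vienna. Grace is in Vienna.
After move 4: Vienna -> Sofia. Grace is in Sofia.
After move 5: Sofia -> Hanoi. Grace is in Hanoi.
After move 6: Hanoi -> Vienna. Grace is in Vienna.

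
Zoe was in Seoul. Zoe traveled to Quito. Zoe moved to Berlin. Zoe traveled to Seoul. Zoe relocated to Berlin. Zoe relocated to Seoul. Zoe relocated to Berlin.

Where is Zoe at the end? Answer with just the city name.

Answer: Berlin

Derivation:
Tracking Zoe's location:
Start: Zoe is in Seoul.
After move 1: Seoul -> Quito. Zoe is in Quito.
After move 2: Quito -> Berlin. Zoe is in Berlin.
After move 3: Berlin -> Seoul. Zoe is in Seoul.
After move 4: Seoul -> Berlin. Zoe is in Berlin.
After move 5: Berlin -> Seoul. Zoe is in Seoul.
After move 6: Seoul -> Berlin. Zoe is in Berlin.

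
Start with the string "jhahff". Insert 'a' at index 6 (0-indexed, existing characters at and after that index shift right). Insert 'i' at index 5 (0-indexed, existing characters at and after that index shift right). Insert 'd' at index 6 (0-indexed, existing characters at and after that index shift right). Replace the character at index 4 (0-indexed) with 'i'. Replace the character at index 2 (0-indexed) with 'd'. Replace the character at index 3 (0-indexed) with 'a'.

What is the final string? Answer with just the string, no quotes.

Answer: jhdaiidfa

Derivation:
Applying each edit step by step:
Start: "jhahff"
Op 1 (insert 'a' at idx 6): "jhahff" -> "jhahffa"
Op 2 (insert 'i' at idx 5): "jhahffa" -> "jhahfifa"
Op 3 (insert 'd' at idx 6): "jhahfifa" -> "jhahfidfa"
Op 4 (replace idx 4: 'f' -> 'i'): "jhahfidfa" -> "jhahiidfa"
Op 5 (replace idx 2: 'a' -> 'd'): "jhahiidfa" -> "jhdhiidfa"
Op 6 (replace idx 3: 'h' -> 'a'): "jhdhiidfa" -> "jhdaiidfa"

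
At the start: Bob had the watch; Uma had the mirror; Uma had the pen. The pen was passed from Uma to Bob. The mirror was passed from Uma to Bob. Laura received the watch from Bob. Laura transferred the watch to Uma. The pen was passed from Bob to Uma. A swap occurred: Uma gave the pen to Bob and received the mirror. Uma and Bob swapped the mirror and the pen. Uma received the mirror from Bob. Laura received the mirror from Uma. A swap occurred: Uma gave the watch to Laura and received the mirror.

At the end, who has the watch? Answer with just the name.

Answer: Laura

Derivation:
Tracking all object holders:
Start: watch:Bob, mirror:Uma, pen:Uma
Event 1 (give pen: Uma -> Bob). State: watch:Bob, mirror:Uma, pen:Bob
Event 2 (give mirror: Uma -> Bob). State: watch:Bob, mirror:Bob, pen:Bob
Event 3 (give watch: Bob -> Laura). State: watch:Laura, mirror:Bob, pen:Bob
Event 4 (give watch: Laura -> Uma). State: watch:Uma, mirror:Bob, pen:Bob
Event 5 (give pen: Bob -> Uma). State: watch:Uma, mirror:Bob, pen:Uma
Event 6 (swap pen<->mirror: now pen:Bob, mirror:Uma). State: watch:Uma, mirror:Uma, pen:Bob
Event 7 (swap mirror<->pen: now mirror:Bob, pen:Uma). State: watch:Uma, mirror:Bob, pen:Uma
Event 8 (give mirror: Bob -> Uma). State: watch:Uma, mirror:Uma, pen:Uma
Event 9 (give mirror: Uma -> Laura). State: watch:Uma, mirror:Laura, pen:Uma
Event 10 (swap watch<->mirror: now watch:Laura, mirror:Uma). State: watch:Laura, mirror:Uma, pen:Uma

Final state: watch:Laura, mirror:Uma, pen:Uma
The watch is held by Laura.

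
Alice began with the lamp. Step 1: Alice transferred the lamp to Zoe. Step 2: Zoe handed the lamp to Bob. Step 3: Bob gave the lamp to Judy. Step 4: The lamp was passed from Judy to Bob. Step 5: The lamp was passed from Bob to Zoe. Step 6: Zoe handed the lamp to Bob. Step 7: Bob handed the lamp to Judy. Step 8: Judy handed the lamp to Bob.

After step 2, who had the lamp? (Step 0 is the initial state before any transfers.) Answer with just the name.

Answer: Bob

Derivation:
Tracking the lamp holder through step 2:
After step 0 (start): Alice
After step 1: Zoe
After step 2: Bob

At step 2, the holder is Bob.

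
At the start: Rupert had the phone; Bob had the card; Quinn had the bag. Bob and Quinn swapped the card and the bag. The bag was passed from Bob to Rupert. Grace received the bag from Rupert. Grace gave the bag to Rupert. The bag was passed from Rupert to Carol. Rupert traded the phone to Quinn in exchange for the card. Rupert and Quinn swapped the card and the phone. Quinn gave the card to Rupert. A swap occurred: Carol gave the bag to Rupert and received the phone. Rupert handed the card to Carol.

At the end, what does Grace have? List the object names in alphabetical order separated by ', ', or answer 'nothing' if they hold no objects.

Tracking all object holders:
Start: phone:Rupert, card:Bob, bag:Quinn
Event 1 (swap card<->bag: now card:Quinn, bag:Bob). State: phone:Rupert, card:Quinn, bag:Bob
Event 2 (give bag: Bob -> Rupert). State: phone:Rupert, card:Quinn, bag:Rupert
Event 3 (give bag: Rupert -> Grace). State: phone:Rupert, card:Quinn, bag:Grace
Event 4 (give bag: Grace -> Rupert). State: phone:Rupert, card:Quinn, bag:Rupert
Event 5 (give bag: Rupert -> Carol). State: phone:Rupert, card:Quinn, bag:Carol
Event 6 (swap phone<->card: now phone:Quinn, card:Rupert). State: phone:Quinn, card:Rupert, bag:Carol
Event 7 (swap card<->phone: now card:Quinn, phone:Rupert). State: phone:Rupert, card:Quinn, bag:Carol
Event 8 (give card: Quinn -> Rupert). State: phone:Rupert, card:Rupert, bag:Carol
Event 9 (swap bag<->phone: now bag:Rupert, phone:Carol). State: phone:Carol, card:Rupert, bag:Rupert
Event 10 (give card: Rupert -> Carol). State: phone:Carol, card:Carol, bag:Rupert

Final state: phone:Carol, card:Carol, bag:Rupert
Grace holds: (nothing).

Answer: nothing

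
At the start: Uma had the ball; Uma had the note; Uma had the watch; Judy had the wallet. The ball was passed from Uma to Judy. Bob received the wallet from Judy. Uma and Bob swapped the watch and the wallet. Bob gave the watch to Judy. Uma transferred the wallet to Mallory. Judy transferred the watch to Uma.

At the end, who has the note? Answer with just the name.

Answer: Uma

Derivation:
Tracking all object holders:
Start: ball:Uma, note:Uma, watch:Uma, wallet:Judy
Event 1 (give ball: Uma -> Judy). State: ball:Judy, note:Uma, watch:Uma, wallet:Judy
Event 2 (give wallet: Judy -> Bob). State: ball:Judy, note:Uma, watch:Uma, wallet:Bob
Event 3 (swap watch<->wallet: now watch:Bob, wallet:Uma). State: ball:Judy, note:Uma, watch:Bob, wallet:Uma
Event 4 (give watch: Bob -> Judy). State: ball:Judy, note:Uma, watch:Judy, wallet:Uma
Event 5 (give wallet: Uma -> Mallory). State: ball:Judy, note:Uma, watch:Judy, wallet:Mallory
Event 6 (give watch: Judy -> Uma). State: ball:Judy, note:Uma, watch:Uma, wallet:Mallory

Final state: ball:Judy, note:Uma, watch:Uma, wallet:Mallory
The note is held by Uma.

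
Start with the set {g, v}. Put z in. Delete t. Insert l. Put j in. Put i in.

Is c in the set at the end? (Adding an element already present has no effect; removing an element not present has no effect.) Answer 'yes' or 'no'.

Tracking the set through each operation:
Start: {g, v}
Event 1 (add z): added. Set: {g, v, z}
Event 2 (remove t): not present, no change. Set: {g, v, z}
Event 3 (add l): added. Set: {g, l, v, z}
Event 4 (add j): added. Set: {g, j, l, v, z}
Event 5 (add i): added. Set: {g, i, j, l, v, z}

Final set: {g, i, j, l, v, z} (size 6)
c is NOT in the final set.

Answer: no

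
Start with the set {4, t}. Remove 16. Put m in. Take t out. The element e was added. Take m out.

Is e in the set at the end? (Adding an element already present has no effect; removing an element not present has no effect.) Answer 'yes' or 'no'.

Tracking the set through each operation:
Start: {4, t}
Event 1 (remove 16): not present, no change. Set: {4, t}
Event 2 (add m): added. Set: {4, m, t}
Event 3 (remove t): removed. Set: {4, m}
Event 4 (add e): added. Set: {4, e, m}
Event 5 (remove m): removed. Set: {4, e}

Final set: {4, e} (size 2)
e is in the final set.

Answer: yes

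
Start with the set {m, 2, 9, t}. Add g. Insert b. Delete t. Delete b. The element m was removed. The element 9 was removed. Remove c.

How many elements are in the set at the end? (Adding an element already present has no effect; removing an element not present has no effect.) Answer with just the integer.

Tracking the set through each operation:
Start: {2, 9, m, t}
Event 1 (add g): added. Set: {2, 9, g, m, t}
Event 2 (add b): added. Set: {2, 9, b, g, m, t}
Event 3 (remove t): removed. Set: {2, 9, b, g, m}
Event 4 (remove b): removed. Set: {2, 9, g, m}
Event 5 (remove m): removed. Set: {2, 9, g}
Event 6 (remove 9): removed. Set: {2, g}
Event 7 (remove c): not present, no change. Set: {2, g}

Final set: {2, g} (size 2)

Answer: 2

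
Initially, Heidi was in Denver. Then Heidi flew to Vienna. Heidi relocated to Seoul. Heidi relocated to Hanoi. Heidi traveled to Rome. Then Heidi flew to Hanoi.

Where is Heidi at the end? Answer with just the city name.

Answer: Hanoi

Derivation:
Tracking Heidi's location:
Start: Heidi is in Denver.
After move 1: Denver -> Vienna. Heidi is in Vienna.
After move 2: Vienna -> Seoul. Heidi is in Seoul.
After move 3: Seoul -> Hanoi. Heidi is in Hanoi.
After move 4: Hanoi -> Rome. Heidi is in Rome.
After move 5: Rome -> Hanoi. Heidi is in Hanoi.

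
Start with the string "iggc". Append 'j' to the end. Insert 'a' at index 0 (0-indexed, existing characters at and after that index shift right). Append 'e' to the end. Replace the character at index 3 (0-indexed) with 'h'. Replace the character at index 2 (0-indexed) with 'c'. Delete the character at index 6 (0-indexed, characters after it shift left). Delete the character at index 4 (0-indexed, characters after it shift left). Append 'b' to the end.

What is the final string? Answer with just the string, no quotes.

Answer: aichjb

Derivation:
Applying each edit step by step:
Start: "iggc"
Op 1 (append 'j'): "iggc" -> "iggcj"
Op 2 (insert 'a' at idx 0): "iggcj" -> "aiggcj"
Op 3 (append 'e'): "aiggcj" -> "aiggcje"
Op 4 (replace idx 3: 'g' -> 'h'): "aiggcje" -> "aighcje"
Op 5 (replace idx 2: 'g' -> 'c'): "aighcje" -> "aichcje"
Op 6 (delete idx 6 = 'e'): "aichcje" -> "aichcj"
Op 7 (delete idx 4 = 'c'): "aichcj" -> "aichj"
Op 8 (append 'b'): "aichj" -> "aichjb"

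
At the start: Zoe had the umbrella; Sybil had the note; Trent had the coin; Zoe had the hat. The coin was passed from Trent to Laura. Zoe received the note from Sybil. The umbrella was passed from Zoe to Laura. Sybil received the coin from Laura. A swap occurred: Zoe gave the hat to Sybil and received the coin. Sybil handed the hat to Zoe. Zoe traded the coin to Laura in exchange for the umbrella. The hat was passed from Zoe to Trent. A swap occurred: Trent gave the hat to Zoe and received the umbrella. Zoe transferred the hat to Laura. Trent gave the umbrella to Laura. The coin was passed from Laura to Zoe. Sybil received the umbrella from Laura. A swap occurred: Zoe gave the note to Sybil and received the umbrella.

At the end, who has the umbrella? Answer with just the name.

Tracking all object holders:
Start: umbrella:Zoe, note:Sybil, coin:Trent, hat:Zoe
Event 1 (give coin: Trent -> Laura). State: umbrella:Zoe, note:Sybil, coin:Laura, hat:Zoe
Event 2 (give note: Sybil -> Zoe). State: umbrella:Zoe, note:Zoe, coin:Laura, hat:Zoe
Event 3 (give umbrella: Zoe -> Laura). State: umbrella:Laura, note:Zoe, coin:Laura, hat:Zoe
Event 4 (give coin: Laura -> Sybil). State: umbrella:Laura, note:Zoe, coin:Sybil, hat:Zoe
Event 5 (swap hat<->coin: now hat:Sybil, coin:Zoe). State: umbrella:Laura, note:Zoe, coin:Zoe, hat:Sybil
Event 6 (give hat: Sybil -> Zoe). State: umbrella:Laura, note:Zoe, coin:Zoe, hat:Zoe
Event 7 (swap coin<->umbrella: now coin:Laura, umbrella:Zoe). State: umbrella:Zoe, note:Zoe, coin:Laura, hat:Zoe
Event 8 (give hat: Zoe -> Trent). State: umbrella:Zoe, note:Zoe, coin:Laura, hat:Trent
Event 9 (swap hat<->umbrella: now hat:Zoe, umbrella:Trent). State: umbrella:Trent, note:Zoe, coin:Laura, hat:Zoe
Event 10 (give hat: Zoe -> Laura). State: umbrella:Trent, note:Zoe, coin:Laura, hat:Laura
Event 11 (give umbrella: Trent -> Laura). State: umbrella:Laura, note:Zoe, coin:Laura, hat:Laura
Event 12 (give coin: Laura -> Zoe). State: umbrella:Laura, note:Zoe, coin:Zoe, hat:Laura
Event 13 (give umbrella: Laura -> Sybil). State: umbrella:Sybil, note:Zoe, coin:Zoe, hat:Laura
Event 14 (swap note<->umbrella: now note:Sybil, umbrella:Zoe). State: umbrella:Zoe, note:Sybil, coin:Zoe, hat:Laura

Final state: umbrella:Zoe, note:Sybil, coin:Zoe, hat:Laura
The umbrella is held by Zoe.

Answer: Zoe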